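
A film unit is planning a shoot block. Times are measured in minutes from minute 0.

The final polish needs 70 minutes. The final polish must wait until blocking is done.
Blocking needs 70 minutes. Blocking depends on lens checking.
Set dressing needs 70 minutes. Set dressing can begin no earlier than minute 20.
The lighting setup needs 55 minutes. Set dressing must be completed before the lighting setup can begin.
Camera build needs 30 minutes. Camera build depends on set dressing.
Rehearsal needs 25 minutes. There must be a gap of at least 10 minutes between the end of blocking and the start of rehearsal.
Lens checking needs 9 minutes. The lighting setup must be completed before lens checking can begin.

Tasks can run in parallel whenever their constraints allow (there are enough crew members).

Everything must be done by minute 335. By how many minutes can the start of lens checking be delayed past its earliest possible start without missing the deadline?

Set dressing cannot begin until its own release at minute 20. It runs from minute 20 to 20 + 70 = minute 90.
The lighting setup waits on set dressing (finishes minute 90), so it starts at minute 90 and finishes at 90 + 55 = minute 145.
After the lighting setup (finishes minute 145), lens checking can start at minute 145 and finishes at minute 154.

Working backward from the deadline:
Rehearsal must finish by minute 335; it takes 25 minutes, so it must start by 335 − 25 = minute 310.
The final polish must finish by minute 335; it takes 70 minutes, so it must start by 335 − 70 = minute 265.
For blocking: rehearsal (must start by minute 310, minus 10-minute gap → minute 300); the final polish (must start by minute 265). The most restrictive is minute 265; with a 70-minute duration, blocking must start by minute 195.
Lens checking must finish before blocking (must start by minute 195). With a 9-minute duration, lens checking must start by 195 − 9 = minute 186.
So lens checking can start as early as minute 145 and as late as minute 186, giving 186 − 145 = 41 minutes of slack.

41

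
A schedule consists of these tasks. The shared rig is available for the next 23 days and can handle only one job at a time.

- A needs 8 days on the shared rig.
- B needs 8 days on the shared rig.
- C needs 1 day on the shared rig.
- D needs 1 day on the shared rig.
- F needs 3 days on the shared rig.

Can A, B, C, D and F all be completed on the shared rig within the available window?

Yes

Running back to back, the jobs need 8 + 8 + 1 + 1 + 3 = 21 days on the shared rig.
Since 21 ≤ 23, they fit within the window.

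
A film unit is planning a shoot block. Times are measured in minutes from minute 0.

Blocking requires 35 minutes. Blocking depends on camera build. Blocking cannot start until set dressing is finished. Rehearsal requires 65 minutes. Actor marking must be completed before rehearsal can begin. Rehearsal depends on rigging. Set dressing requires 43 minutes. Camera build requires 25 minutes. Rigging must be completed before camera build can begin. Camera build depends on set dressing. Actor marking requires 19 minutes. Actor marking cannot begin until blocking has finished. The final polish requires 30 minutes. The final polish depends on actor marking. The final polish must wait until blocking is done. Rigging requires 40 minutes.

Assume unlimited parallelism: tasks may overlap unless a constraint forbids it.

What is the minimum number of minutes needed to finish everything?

187

Nothing blocks set dressing, so it runs from minute 0 to minute 43.
Rigging can start immediately at minute 0; it finishes at minute 40.
Camera build cannot start until rigging (finishes minute 40); set dressing (finishes minute 43). The controlling bound is minute 43, so camera build finishes at 43 + 25 = minute 68.
Blocking cannot start until camera build (finishes minute 68); set dressing (finishes minute 43). The controlling bound is minute 68, so blocking finishes at 68 + 35 = minute 103.
Actor marking waits on blocking (finishes minute 103), so it starts at minute 103 and finishes at 103 + 19 = minute 122.
The final polish needs all of actor marking (finishes minute 122); blocking (finishes minute 103). That puts its earliest start at minute 122; it finishes at 122 + 30 = minute 152.
For rehearsal: actor marking (finishes minute 122); rigging (finishes minute 40). Taking the maximum gives a start of minute 122, and it finishes at 122 + 65 = minute 187.
All tasks are finished once the last one completes. Finish times: Rigging at 40, Set dressing at 43, Camera build at 68, Blocking at 103, Actor marking at 122, Rehearsal at 187, The final polish at 152. The latest is minute 187.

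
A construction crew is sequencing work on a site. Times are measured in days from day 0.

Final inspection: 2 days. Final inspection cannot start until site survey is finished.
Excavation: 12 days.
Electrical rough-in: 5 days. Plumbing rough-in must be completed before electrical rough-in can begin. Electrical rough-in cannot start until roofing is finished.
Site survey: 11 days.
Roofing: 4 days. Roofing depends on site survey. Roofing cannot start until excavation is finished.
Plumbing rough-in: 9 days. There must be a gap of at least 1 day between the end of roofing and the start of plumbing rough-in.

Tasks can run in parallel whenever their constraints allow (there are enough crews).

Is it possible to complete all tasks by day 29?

Excavation can start immediately at day 0; it finishes at day 12.
Nothing blocks site survey, so it runs from day 0 to day 11.
After site survey (finishes day 11), final inspection can start at day 11 and finishes at day 13.
Roofing needs all of site survey (finishes day 11); excavation (finishes day 12). That puts its earliest start at day 12; it finishes at 12 + 4 = day 16.
Plumbing rough-in cannot begin until roofing (finishes day 16, plus 1-day gap → day 17). It runs from day 17 to 17 + 9 = day 26.
Electrical rough-in cannot start until plumbing rough-in (finishes day 26); roofing (finishes day 16). The controlling bound is day 26, so electrical rough-in finishes at 26 + 5 = day 31.
The earliest everything can be done is day 31, which is after the deadline of 29, so it is not possible.

No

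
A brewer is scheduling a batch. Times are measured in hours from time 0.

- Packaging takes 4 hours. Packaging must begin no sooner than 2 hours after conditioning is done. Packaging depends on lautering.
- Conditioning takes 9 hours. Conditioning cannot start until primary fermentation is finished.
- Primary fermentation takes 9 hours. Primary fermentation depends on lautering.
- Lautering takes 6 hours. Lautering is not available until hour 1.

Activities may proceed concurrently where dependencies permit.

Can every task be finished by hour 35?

Yes

After its own release at hour 1, lautering can start at hour 1 and finishes at hour 7.
Primary fermentation waits on lautering (finishes hour 7), so it starts at hour 7 and finishes at 7 + 9 = hour 16.
Conditioning waits on primary fermentation (finishes hour 16), so it starts at hour 16 and finishes at 16 + 9 = hour 25.
For packaging: conditioning (finishes hour 25, plus 2-hour gap → hour 27); lautering (finishes hour 7). Taking the maximum gives a start of hour 27, and it finishes at 27 + 4 = hour 31.
Every task is finished by hour 31, which is no later than the deadline of 35, so the schedule is feasible.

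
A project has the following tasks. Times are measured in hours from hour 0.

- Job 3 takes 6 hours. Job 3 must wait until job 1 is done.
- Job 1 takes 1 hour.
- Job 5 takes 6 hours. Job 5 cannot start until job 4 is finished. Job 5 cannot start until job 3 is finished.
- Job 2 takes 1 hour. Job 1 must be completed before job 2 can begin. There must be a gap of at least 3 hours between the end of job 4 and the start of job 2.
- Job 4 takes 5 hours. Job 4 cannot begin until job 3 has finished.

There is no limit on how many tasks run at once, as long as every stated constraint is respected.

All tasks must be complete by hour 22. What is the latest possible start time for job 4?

Nothing follows job 2; the deadline of hour 22 is its only limit. It must start by 22 − 1 = hour 21.
Job 5 has no dependents, so it just needs to finish by hour 22. Starting by 22 − 6 = hour 16 achieves that.
Job 4 must finish in time for job 2 (must start by hour 21, minus 3-hour gap → hour 18); job 5 (must start by hour 16). The tightest is hour 16, so job 4 must start by 16 − 5 = hour 11.

11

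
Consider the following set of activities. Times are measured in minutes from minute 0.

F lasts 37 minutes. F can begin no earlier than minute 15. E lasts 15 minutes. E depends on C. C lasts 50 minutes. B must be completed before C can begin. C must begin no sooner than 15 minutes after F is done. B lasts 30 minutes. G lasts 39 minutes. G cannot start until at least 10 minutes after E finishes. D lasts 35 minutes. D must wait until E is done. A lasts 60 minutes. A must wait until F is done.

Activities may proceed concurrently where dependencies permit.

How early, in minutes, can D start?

132

F waits on its own release at minute 15, so it starts at minute 15 and finishes at 15 + 37 = minute 52.
Nothing blocks B, so it runs from minute 0 to minute 30.
C has to wait for B (finishes minute 30); F (finishes minute 52, plus 15-minute gap → minute 67). The latest of these is minute 67, so C runs minute 67 to 67 + 50 = minute 117.
E waits on C (finishes minute 117), so it starts at minute 117 and finishes at 117 + 15 = minute 132.
D waits on E (finishes minute 132), so the earliest it can start is minute 132.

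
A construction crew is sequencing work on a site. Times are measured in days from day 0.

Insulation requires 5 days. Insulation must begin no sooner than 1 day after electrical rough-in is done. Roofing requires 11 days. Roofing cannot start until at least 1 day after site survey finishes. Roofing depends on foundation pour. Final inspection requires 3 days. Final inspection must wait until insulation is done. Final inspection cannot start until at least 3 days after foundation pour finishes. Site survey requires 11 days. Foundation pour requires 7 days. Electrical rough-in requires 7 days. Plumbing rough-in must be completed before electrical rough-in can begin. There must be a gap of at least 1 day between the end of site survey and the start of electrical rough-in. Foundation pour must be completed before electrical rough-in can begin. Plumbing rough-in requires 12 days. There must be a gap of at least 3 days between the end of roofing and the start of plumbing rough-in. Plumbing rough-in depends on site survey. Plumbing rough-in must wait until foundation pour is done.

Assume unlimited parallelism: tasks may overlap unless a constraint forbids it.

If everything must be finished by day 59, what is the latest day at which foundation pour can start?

Final inspection has no dependents, so it just needs to finish by day 59. Starting by 59 − 3 = day 56 achieves that.
Insulation feeds into final inspection (must start by day 56); so insulation must finish by day 56 and therefore start by day 51.
Electrical rough-in must finish before insulation (must start by day 51, minus 1-day gap → day 50). With a 7-day duration, electrical rough-in must start by 50 − 7 = day 43.
Plumbing rough-in has to be done before electrical rough-in (must start by day 43). That means finishing by day 43, i.e. starting by 43 − 12 = day 31.
Since plumbing rough-in (must start by day 31, minus 3-day gap → day 28) depends on it, roofing must finish by day 28. Backing off its 11-day duration gives a latest start of day 17.
Foundation pour has several dependents: roofing (must start by day 17); plumbing rough-in (must start by day 31); electrical rough-in (must start by day 43); final inspection (must start by day 56, minus 3-day gap → day 53). The earliest of those limits is day 17, so foundation pour must start by 17 − 7 = day 10.

10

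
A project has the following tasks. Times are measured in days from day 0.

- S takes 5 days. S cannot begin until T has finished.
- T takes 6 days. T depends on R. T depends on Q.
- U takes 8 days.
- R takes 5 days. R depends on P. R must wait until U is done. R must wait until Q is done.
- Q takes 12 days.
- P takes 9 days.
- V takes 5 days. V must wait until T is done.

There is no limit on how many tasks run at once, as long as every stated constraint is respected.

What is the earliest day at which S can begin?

U can start immediately at day 0; it finishes at day 8.
Nothing blocks Q, so it runs from day 0 to day 12.
P has no prerequisites, so it starts at day 0 and finishes at day 9.
R cannot start until P (finishes day 9); U (finishes day 8); Q (finishes day 12). The controlling bound is day 12, so R finishes at 12 + 5 = day 17.
For T: R (finishes day 17); Q (finishes day 12). Taking the maximum gives a start of day 17, and it finishes at 17 + 6 = day 23.
S waits on T (finishes day 23), so the earliest it can start is day 23.

23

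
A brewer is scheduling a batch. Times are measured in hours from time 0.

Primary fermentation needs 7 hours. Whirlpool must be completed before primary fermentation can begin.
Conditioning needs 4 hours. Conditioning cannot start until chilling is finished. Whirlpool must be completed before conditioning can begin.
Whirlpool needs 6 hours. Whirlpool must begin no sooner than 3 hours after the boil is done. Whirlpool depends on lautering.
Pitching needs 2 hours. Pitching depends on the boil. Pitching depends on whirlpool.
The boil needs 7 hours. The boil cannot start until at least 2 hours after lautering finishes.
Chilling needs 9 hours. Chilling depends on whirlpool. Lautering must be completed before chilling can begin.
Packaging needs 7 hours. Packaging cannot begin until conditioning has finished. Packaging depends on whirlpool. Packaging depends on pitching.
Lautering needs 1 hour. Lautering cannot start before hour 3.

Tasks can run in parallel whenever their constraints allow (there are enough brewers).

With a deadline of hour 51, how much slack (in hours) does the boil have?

Lautering waits on its own release at hour 3, so it starts at hour 3 and finishes at 3 + 1 = hour 4.
The boil cannot begin until lautering (finishes hour 4, plus 2-hour gap → hour 6). It runs from hour 6 to 6 + 7 = hour 13.

Working backward from the deadline:
Packaging must finish by hour 51; it takes 7 hours, so it must start by 51 − 7 = hour 44.
Since packaging (must start by hour 44) depends on it, conditioning must finish by hour 44. Backing off its 4-hour duration gives a latest start of hour 40.
Chilling feeds into conditioning (must start by hour 40); so chilling must finish by hour 40 and therefore start by hour 31.
Pitching must finish before packaging (must start by hour 44). With a 2-hour duration, pitching must start by 44 − 2 = hour 42.
Nothing follows primary fermentation; the deadline of hour 51 is its only limit. It must start by 51 − 7 = hour 44.
Whirlpool has several dependents: chilling (must start by hour 31); pitching (must start by hour 42); primary fermentation (must start by hour 44); conditioning (must start by hour 40); packaging (must start by hour 44). The earliest of those limits is hour 31, so whirlpool must start by 31 − 6 = hour 25.
The boil must finish in time for whirlpool (must start by hour 25, minus 3-hour gap → hour 22); pitching (must start by hour 42). The tightest is hour 22, so the boil must start by 22 − 7 = hour 15.
So the boil can start as early as hour 6 and as late as hour 15, giving 15 − 6 = 9 hours of slack.

9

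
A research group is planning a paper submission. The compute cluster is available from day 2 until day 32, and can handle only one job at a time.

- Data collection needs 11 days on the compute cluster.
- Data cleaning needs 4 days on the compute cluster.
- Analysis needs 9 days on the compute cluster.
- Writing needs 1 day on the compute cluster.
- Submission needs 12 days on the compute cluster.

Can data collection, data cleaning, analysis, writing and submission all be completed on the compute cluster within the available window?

The compute cluster window is 32 − 2 = 30 days.
Running back to back, the jobs need 11 + 4 + 9 + 1 + 12 = 37 days on the compute cluster.
Since 37 > 30, they cannot all fit.

No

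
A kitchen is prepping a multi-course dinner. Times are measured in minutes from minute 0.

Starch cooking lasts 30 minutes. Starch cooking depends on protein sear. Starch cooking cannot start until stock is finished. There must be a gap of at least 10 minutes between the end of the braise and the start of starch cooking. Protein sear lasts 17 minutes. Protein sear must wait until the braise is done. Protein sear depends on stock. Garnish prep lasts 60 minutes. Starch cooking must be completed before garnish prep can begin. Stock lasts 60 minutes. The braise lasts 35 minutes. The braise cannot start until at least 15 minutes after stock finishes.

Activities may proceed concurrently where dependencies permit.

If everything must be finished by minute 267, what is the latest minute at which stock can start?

Garnish prep must finish by minute 267; it takes 60 minutes, so it must start by 267 − 60 = minute 207.
Since garnish prep (must start by minute 207) depends on it, starch cooking must finish by minute 207. Backing off its 30-minute duration gives a latest start of minute 177.
Protein sear must finish before starch cooking (must start by minute 177). With a 17-minute duration, protein sear must start by 177 − 17 = minute 160.
The braise has several dependents: protein sear (must start by minute 160); starch cooking (must start by minute 177, minus 10-minute gap → minute 167). The earliest of those limits is minute 160, so the braise must start by 160 − 35 = minute 125.
For stock: the braise (must start by minute 125, minus 15-minute gap → minute 110); protein sear (must start by minute 160); starch cooking (must start by minute 177). The most restrictive is minute 110; with a 60-minute duration, stock must start by minute 50.

50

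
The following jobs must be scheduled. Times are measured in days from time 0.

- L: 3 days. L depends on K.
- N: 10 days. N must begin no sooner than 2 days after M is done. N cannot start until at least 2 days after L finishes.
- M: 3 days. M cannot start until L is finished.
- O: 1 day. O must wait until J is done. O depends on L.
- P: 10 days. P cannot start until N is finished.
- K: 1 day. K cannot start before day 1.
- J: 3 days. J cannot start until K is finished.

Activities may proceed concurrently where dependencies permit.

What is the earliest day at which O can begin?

K waits on its own release at day 1, so it starts at day 1 and finishes at 1 + 1 = day 2.
L waits on K (finishes day 2), so it starts at day 2 and finishes at 2 + 3 = day 5.
J waits on K (finishes day 2), so it starts at day 2 and finishes at 2 + 3 = day 5.
O waits on J (finishes day 5); L (finishes day 5). The latest of these is day 5, which is the earliest O can start.

5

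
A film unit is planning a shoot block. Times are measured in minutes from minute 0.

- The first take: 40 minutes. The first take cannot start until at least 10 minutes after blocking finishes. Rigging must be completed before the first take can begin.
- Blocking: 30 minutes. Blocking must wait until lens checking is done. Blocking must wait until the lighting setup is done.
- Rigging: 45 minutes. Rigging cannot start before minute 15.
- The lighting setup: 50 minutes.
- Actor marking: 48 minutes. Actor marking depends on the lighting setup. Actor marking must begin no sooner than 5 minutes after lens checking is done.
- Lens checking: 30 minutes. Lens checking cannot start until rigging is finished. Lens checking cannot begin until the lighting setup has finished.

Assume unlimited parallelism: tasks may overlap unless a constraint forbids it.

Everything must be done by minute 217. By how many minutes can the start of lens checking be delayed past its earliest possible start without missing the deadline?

The lighting setup has no prerequisites, so it starts at minute 0 and finishes at minute 50.
Rigging cannot begin until its own release at minute 15. It runs from minute 15 to 15 + 45 = minute 60.
For lens checking: rigging (finishes minute 60); the lighting setup (finishes minute 50). Taking the maximum gives a start of minute 60, and it finishes at 60 + 30 = minute 90.

Working backward from the deadline:
To finish by minute 217, the first take (duration 40) must start no later than minute 177.
Blocking feeds into the first take (must start by minute 177, minus 10-minute gap → minute 167); so blocking must finish by minute 167 and therefore start by minute 137.
Actor marking must finish by minute 217; it takes 48 minutes, so it must start by 217 − 48 = minute 169.
Lens checking must finish in time for blocking (must start by minute 137); actor marking (must start by minute 169, minus 5-minute gap → minute 164). The tightest is minute 137, so lens checking must start by 137 − 30 = minute 107.
So lens checking can start as early as minute 60 and as late as minute 107, giving 107 − 60 = 47 minutes of slack.

47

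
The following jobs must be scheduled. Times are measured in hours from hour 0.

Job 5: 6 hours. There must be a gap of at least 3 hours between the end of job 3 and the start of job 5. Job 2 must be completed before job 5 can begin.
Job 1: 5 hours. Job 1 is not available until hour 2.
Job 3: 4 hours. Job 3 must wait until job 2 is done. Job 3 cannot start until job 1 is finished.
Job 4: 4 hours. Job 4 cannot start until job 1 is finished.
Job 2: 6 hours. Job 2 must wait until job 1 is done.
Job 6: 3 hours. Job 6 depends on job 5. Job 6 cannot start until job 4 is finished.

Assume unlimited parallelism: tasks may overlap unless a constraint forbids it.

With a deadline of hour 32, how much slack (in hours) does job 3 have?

3

Job 1 cannot begin until its own release at hour 2. It runs from hour 2 to 2 + 5 = hour 7.
Job 2 waits on job 1 (finishes hour 7), so it starts at hour 7 and finishes at 7 + 6 = hour 13.
Job 3 needs all of job 2 (finishes hour 13); job 1 (finishes hour 7). That puts its earliest start at hour 13; it finishes at 13 + 4 = hour 17.

Working backward from the deadline:
Job 6 must finish by hour 32; it takes 3 hours, so it must start by 32 − 3 = hour 29.
Job 5 has to be done before job 6 (must start by hour 29). That means finishing by hour 29, i.e. starting by 29 − 6 = hour 23.
Job 3 has to be done before job 5 (must start by hour 23, minus 3-hour gap → hour 20). That means finishing by hour 20, i.e. starting by 20 − 4 = hour 16.
So job 3 can start as early as hour 13 and as late as hour 16, giving 16 − 13 = 3 hours of slack.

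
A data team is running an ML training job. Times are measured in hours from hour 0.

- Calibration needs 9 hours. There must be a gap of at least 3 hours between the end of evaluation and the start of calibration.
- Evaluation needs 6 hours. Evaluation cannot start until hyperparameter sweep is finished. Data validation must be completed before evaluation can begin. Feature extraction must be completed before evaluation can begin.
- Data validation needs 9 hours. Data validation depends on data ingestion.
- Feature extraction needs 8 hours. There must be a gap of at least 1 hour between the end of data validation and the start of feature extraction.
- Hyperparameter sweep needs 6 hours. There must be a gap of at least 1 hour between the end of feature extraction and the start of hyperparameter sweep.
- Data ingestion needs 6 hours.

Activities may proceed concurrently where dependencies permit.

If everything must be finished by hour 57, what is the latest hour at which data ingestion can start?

8

Nothing follows calibration; the deadline of hour 57 is its only limit. It must start by 57 − 9 = hour 48.
Since calibration (must start by hour 48, minus 3-hour gap → hour 45) depends on it, evaluation must finish by hour 45. Backing off its 6-hour duration gives a latest start of hour 39.
Hyperparameter sweep feeds into evaluation (must start by hour 39); so hyperparameter sweep must finish by hour 39 and therefore start by hour 33.
For feature extraction: hyperparameter sweep (must start by hour 33, minus 1-hour gap → hour 32); evaluation (must start by hour 39). The most restrictive is hour 32; with an 8-hour duration, feature extraction must start by hour 24.
Data validation must finish in time for feature extraction (must start by hour 24, minus 1-hour gap → hour 23); evaluation (must start by hour 39). The tightest is hour 23, so data validation must start by 23 − 9 = hour 14.
Since data validation (must start by hour 14) depends on it, data ingestion must finish by hour 14. Backing off its 6-hour duration gives a latest start of hour 8.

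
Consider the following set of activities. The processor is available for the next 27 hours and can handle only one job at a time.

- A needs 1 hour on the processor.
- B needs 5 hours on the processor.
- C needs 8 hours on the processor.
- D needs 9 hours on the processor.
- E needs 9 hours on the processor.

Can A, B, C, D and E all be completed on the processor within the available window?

Running back to back, the jobs need 1 + 5 + 8 + 9 + 9 = 32 hours on the processor.
Since 32 > 27, they cannot all fit.

No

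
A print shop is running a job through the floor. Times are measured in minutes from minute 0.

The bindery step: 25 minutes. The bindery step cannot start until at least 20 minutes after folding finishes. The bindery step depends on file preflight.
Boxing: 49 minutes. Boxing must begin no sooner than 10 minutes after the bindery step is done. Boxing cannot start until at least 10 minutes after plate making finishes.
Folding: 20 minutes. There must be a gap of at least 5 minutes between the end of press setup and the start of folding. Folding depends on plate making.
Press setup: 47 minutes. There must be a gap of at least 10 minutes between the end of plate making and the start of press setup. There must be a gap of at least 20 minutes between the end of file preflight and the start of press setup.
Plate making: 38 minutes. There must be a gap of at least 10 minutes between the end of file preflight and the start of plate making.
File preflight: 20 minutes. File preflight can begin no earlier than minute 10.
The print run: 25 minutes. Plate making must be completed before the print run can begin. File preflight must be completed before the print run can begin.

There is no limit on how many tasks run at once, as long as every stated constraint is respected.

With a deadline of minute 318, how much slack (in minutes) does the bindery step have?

54

File preflight cannot begin until its own release at minute 10. It runs from minute 10 to 10 + 20 = minute 30.
After file preflight (finishes minute 30, plus 10-minute gap → minute 40), plate making can start at minute 40 and finishes at minute 78.
Press setup cannot start until plate making (finishes minute 78, plus 10-minute gap → minute 88); file preflight (finishes minute 30, plus 20-minute gap → minute 50). The controlling bound is minute 88, so press setup finishes at 88 + 47 = minute 135.
Folding has to wait for press setup (finishes minute 135, plus 5-minute gap → minute 140); plate making (finishes minute 78). The latest of these is minute 140, so folding runs minute 140 to 140 + 20 = minute 160.
The bindery step has to wait for folding (finishes minute 160, plus 20-minute gap → minute 180); file preflight (finishes minute 30). The latest of these is minute 180, so the bindery step runs minute 180 to 180 + 25 = minute 205.

Working backward from the deadline:
Boxing must finish by minute 318; it takes 49 minutes, so it must start by 318 − 49 = minute 269.
The bindery step must finish before boxing (must start by minute 269, minus 10-minute gap → minute 259). With a 25-minute duration, the bindery step must start by 259 − 25 = minute 234.
So the bindery step can start as early as minute 180 and as late as minute 234, giving 234 − 180 = 54 minutes of slack.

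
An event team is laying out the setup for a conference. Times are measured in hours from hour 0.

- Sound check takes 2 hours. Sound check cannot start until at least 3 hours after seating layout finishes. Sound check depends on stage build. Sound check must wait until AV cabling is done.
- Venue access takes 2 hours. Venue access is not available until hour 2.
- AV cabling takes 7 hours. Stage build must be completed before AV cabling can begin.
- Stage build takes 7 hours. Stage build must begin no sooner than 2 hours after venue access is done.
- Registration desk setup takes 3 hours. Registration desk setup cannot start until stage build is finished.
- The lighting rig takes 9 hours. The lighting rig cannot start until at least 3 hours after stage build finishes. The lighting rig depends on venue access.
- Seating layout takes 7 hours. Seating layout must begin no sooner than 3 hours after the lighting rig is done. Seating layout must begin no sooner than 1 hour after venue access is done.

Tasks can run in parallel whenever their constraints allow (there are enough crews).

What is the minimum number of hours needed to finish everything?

After its own release at hour 2, venue access can start at hour 2 and finishes at hour 4.
After venue access (finishes hour 4, plus 2-hour gap → hour 6), stage build can start at hour 6 and finishes at hour 13.
Registration desk setup waits on stage build (finishes hour 13), so it starts at hour 13 and finishes at 13 + 3 = hour 16.
AV cabling cannot begin until stage build (finishes hour 13). It runs from hour 13 to 13 + 7 = hour 20.
For the lighting rig: stage build (finishes hour 13, plus 3-hour gap → hour 16); venue access (finishes hour 4). Taking the maximum gives a start of hour 16, and it finishes at 16 + 9 = hour 25.
Seating layout cannot start until the lighting rig (finishes hour 25, plus 3-hour gap → hour 28); venue access (finishes hour 4, plus 1-hour gap → hour 5). The controlling bound is hour 28, so seating layout finishes at 28 + 7 = hour 35.
Sound check has to wait for seating layout (finishes hour 35, plus 3-hour gap → hour 38); stage build (finishes hour 13); AV cabling (finishes hour 20). The latest of these is hour 38, so sound check runs hour 38 to 38 + 2 = hour 40.
All tasks are finished once the last one completes. Finish times: Venue access at 4, Stage build at 13, The lighting rig at 25, AV cabling at 20, Seating layout at 35, Registration desk setup at 16, Sound check at 40. The latest is hour 40.

40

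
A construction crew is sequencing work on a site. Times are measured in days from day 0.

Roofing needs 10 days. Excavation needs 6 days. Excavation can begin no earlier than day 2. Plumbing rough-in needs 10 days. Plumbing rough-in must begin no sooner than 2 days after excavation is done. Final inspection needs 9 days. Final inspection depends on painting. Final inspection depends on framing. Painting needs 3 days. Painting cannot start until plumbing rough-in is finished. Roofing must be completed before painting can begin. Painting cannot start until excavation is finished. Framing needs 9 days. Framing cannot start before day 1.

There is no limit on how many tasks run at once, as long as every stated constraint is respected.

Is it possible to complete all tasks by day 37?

Roofing can start immediately at day 0; it finishes at day 10.
Framing cannot begin until its own release at day 1. It runs from day 1 to 1 + 9 = day 10.
Excavation waits on its own release at day 2, so it starts at day 2 and finishes at 2 + 6 = day 8.
Plumbing rough-in cannot begin until excavation (finishes day 8, plus 2-day gap → day 10). It runs from day 10 to 10 + 10 = day 20.
Painting has to wait for plumbing rough-in (finishes day 20); roofing (finishes day 10); excavation (finishes day 8). The latest of these is day 20, so painting runs day 20 to 20 + 3 = day 23.
Final inspection cannot start until painting (finishes day 23); framing (finishes day 10). The controlling bound is day 23, so final inspection finishes at 23 + 9 = day 32.
Every task is finished by day 32, which is no later than the deadline of 37, so the schedule is feasible.

Yes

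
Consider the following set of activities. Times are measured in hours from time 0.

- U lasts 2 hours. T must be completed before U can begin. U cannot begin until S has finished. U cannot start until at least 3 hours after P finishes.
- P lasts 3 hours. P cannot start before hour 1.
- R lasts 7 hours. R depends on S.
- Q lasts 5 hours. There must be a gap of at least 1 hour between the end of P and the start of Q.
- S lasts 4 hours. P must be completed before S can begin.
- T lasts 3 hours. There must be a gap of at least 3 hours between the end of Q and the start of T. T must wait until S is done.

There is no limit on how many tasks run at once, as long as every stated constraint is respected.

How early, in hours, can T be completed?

16

P cannot begin until its own release at hour 1. It runs from hour 1 to 1 + 3 = hour 4.
S waits on P (finishes hour 4), so it starts at hour 4 and finishes at 4 + 4 = hour 8.
After P (finishes hour 4, plus 1-hour gap → hour 5), Q can start at hour 5 and finishes at hour 10.
For T: Q (finishes hour 10, plus 3-hour gap → hour 13); S (finishes hour 8). Taking the maximum gives a start of hour 13, and it finishes at 13 + 3 = hour 16.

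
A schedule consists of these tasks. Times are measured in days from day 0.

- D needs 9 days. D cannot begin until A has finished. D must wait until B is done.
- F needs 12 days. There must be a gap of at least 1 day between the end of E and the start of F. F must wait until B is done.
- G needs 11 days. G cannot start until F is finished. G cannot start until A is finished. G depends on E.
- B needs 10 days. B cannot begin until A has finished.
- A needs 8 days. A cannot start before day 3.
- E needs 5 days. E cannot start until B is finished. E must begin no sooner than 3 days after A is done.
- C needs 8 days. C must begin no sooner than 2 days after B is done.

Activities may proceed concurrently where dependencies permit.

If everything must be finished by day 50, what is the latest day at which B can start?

C has no dependents, so it just needs to finish by day 50. Starting by 50 − 8 = day 42 achieves that.
Nothing follows D; the deadline of day 50 is its only limit. It must start by 50 − 9 = day 41.
Nothing follows G; the deadline of day 50 is its only limit. It must start by 50 − 11 = day 39.
F feeds into G (must start by day 39); so F must finish by day 39 and therefore start by day 27.
E must finish in time for F (must start by day 27, minus 1-day gap → day 26); G (must start by day 39). The tightest is day 26, so E must start by 26 − 5 = day 21.
For B: C (must start by day 42, minus 2-day gap → day 40); D (must start by day 41); E (must start by day 21); F (must start by day 27). The most restrictive is day 21; with a 10-day duration, B must start by day 11.

11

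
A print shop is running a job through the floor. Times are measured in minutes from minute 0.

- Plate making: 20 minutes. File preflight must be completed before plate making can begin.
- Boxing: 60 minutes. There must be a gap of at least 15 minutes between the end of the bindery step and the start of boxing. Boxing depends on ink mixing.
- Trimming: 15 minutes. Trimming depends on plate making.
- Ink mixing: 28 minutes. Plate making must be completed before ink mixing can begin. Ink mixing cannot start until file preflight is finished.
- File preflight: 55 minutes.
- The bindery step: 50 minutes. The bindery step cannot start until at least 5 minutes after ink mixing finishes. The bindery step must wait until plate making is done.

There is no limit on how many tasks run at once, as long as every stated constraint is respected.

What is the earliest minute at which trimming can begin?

75

File preflight can start immediately at minute 0; it finishes at minute 55.
Plate making waits on file preflight (finishes minute 55), so it starts at minute 55 and finishes at 55 + 20 = minute 75.
Trimming waits on plate making (finishes minute 75), so the earliest it can start is minute 75.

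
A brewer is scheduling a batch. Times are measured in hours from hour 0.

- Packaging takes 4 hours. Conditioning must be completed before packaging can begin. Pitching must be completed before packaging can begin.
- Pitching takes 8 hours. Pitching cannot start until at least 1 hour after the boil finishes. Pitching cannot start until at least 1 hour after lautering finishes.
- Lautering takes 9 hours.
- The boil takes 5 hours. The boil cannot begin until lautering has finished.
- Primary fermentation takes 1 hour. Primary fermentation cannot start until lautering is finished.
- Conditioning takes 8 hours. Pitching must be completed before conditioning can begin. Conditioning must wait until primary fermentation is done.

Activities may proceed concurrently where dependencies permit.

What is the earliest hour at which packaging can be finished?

Nothing blocks lautering, so it runs from hour 0 to hour 9.
Primary fermentation waits on lautering (finishes hour 9), so it starts at hour 9 and finishes at 9 + 1 = hour 10.
The boil cannot begin until lautering (finishes hour 9). It runs from hour 9 to 9 + 5 = hour 14.
Pitching has to wait for the boil (finishes hour 14, plus 1-hour gap → hour 15); lautering (finishes hour 9, plus 1-hour gap → hour 10). The latest of these is hour 15, so pitching runs hour 15 to 15 + 8 = hour 23.
Conditioning cannot start until pitching (finishes hour 23); primary fermentation (finishes hour 10). The controlling bound is hour 23, so conditioning finishes at 23 + 8 = hour 31.
Packaging has to wait for conditioning (finishes hour 31); pitching (finishes hour 23). The latest of these is hour 31, so packaging runs hour 31 to 31 + 4 = hour 35.

35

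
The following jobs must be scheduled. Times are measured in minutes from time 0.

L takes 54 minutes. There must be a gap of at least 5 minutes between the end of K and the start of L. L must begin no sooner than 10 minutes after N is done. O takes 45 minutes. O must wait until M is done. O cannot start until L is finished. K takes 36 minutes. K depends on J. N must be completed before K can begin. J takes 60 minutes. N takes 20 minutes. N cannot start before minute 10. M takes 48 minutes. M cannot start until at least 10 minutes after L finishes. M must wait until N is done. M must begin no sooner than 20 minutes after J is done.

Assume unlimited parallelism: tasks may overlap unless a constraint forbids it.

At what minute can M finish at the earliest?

213

N cannot begin until its own release at minute 10. It runs from minute 10 to 10 + 20 = minute 30.
J can start immediately at minute 0; it finishes at minute 60.
K has to wait for J (finishes minute 60); N (finishes minute 30). The latest of these is minute 60, so K runs minute 60 to 60 + 36 = minute 96.
L cannot start until K (finishes minute 96, plus 5-minute gap → minute 101); N (finishes minute 30, plus 10-minute gap → minute 40). The controlling bound is minute 101, so L finishes at 101 + 54 = minute 155.
M has to wait for L (finishes minute 155, plus 10-minute gap → minute 165); N (finishes minute 30); J (finishes minute 60, plus 20-minute gap → minute 80). The latest of these is minute 165, so M runs minute 165 to 165 + 48 = minute 213.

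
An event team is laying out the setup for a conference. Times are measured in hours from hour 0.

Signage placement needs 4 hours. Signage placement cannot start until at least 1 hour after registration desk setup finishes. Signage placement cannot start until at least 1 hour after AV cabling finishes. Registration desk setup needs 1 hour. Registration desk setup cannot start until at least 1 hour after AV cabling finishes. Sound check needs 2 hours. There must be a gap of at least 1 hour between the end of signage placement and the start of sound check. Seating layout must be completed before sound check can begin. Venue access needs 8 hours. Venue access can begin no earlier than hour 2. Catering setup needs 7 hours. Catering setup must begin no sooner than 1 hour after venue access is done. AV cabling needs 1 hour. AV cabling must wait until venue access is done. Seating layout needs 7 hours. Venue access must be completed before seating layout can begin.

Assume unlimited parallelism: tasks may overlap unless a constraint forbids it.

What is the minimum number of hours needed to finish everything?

21

After its own release at hour 2, venue access can start at hour 2 and finishes at hour 10.
Catering setup cannot begin until venue access (finishes hour 10, plus 1-hour gap → hour 11). It runs from hour 11 to 11 + 7 = hour 18.
Seating layout waits on venue access (finishes hour 10), so it starts at hour 10 and finishes at 10 + 7 = hour 17.
AV cabling waits on venue access (finishes hour 10), so it starts at hour 10 and finishes at 10 + 1 = hour 11.
Registration desk setup cannot begin until AV cabling (finishes hour 11, plus 1-hour gap → hour 12). It runs from hour 12 to 12 + 1 = hour 13.
Signage placement cannot start until registration desk setup (finishes hour 13, plus 1-hour gap → hour 14); AV cabling (finishes hour 11, plus 1-hour gap → hour 12). The controlling bound is hour 14, so signage placement finishes at 14 + 4 = hour 18.
For sound check: signage placement (finishes hour 18, plus 1-hour gap → hour 19); seating layout (finishes hour 17). Taking the maximum gives a start of hour 19, and it finishes at 19 + 2 = hour 21.
All tasks are finished once the last one completes. Finish times: Venue access at 10, AV cabling at 11, Seating layout at 17, Registration desk setup at 13, Signage placement at 18, Catering setup at 18, Sound check at 21. The latest is hour 21.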